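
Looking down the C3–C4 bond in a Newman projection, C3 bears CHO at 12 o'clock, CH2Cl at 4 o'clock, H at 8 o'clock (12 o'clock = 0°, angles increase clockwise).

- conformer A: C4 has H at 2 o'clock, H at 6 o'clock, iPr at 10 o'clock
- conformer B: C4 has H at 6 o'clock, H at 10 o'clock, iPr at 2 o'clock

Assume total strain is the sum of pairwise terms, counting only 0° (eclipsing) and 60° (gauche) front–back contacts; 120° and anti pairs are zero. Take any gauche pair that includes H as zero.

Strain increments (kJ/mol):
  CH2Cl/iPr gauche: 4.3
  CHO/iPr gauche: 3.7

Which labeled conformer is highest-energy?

B

A (staggered): CHO(0°)/iPr(300°) gauche 3.7 → 3.7 kJ/mol.
B (staggered): CHO(0°)/iPr(60°) gauche 3.7; CH2Cl(120°)/iPr(60°) gauche 4.3 → 8.0 kJ/mol.
B has the highest total (8.0 kJ/mol).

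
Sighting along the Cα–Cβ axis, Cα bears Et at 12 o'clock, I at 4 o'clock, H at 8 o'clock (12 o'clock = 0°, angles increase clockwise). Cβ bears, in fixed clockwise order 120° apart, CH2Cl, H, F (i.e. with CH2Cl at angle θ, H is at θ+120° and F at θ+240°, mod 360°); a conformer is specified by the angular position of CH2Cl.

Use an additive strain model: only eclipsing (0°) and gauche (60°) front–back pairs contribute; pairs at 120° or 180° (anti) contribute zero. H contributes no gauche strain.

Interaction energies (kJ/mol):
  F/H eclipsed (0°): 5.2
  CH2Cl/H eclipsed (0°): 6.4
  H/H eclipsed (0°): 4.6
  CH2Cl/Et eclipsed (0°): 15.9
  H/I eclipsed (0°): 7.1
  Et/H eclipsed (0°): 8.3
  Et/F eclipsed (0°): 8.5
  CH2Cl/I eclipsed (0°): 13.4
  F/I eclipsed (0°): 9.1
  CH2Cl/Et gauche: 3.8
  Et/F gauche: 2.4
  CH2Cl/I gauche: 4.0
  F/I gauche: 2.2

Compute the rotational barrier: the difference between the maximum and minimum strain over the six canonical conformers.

22.2 kJ/mol

CH2Cl at 0° (eclipsed): Et(0°)/CH2Cl(0°) eclipsed 15.9; I(120°)/H(120°) eclipsed 7.1; H(240°)/F(240°) eclipsed 5.2 → 28.2 kJ/mol.
CH2Cl at 60° (staggered): Et(0°)/CH2Cl(60°) gauche 3.8; Et(0°)/F(300°) gauche 2.4; I(120°)/CH2Cl(60°) gauche 4.0 → 10.2 kJ/mol.
CH2Cl at 120° (eclipsed): Et(0°)/F(0°) eclipsed 8.5; I(120°)/CH2Cl(120°) eclipsed 13.4; H(240°)/H(240°) eclipsed 4.6 → 26.5 kJ/mol.
CH2Cl at 180° (staggered): Et(0°)/F(60°) gauche 2.4; I(120°)/CH2Cl(180°) gauche 4.0; I(120°)/F(60°) gauche 2.2 → 8.6 kJ/mol.
CH2Cl at 240° (eclipsed): Et(0°)/H(0°) eclipsed 8.3; I(120°)/F(120°) eclipsed 9.1; H(240°)/CH2Cl(240°) eclipsed 6.4 → 23.8 kJ/mol.
CH2Cl at 300° (staggered): Et(0°)/CH2Cl(300°) gauche 3.8; I(120°)/F(180°) gauche 2.2 → 6.0 kJ/mol.
Max at 0° (28.2 kJ/mol), min at 300° (6.0 kJ/mol); barrier = 22.2 kJ/mol.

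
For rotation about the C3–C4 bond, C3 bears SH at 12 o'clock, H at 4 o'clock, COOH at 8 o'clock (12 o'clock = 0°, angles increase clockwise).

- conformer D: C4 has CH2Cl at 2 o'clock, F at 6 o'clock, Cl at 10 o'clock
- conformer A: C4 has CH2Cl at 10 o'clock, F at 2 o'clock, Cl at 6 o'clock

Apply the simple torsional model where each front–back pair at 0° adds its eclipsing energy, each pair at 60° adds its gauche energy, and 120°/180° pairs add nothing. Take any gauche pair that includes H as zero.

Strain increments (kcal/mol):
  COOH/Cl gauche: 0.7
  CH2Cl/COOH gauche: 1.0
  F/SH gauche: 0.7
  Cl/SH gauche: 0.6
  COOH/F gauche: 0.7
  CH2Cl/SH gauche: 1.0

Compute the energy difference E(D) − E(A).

-0.4 kcal/mol

D (staggered): SH(0°)/CH2Cl(60°) gauche 1.0; SH(0°)/Cl(300°) gauche 0.6; COOH(240°)/F(180°) gauche 0.7; COOH(240°)/Cl(300°) gauche 0.7 → 3.0 kcal/mol.
A (staggered): SH(0°)/CH2Cl(300°) gauche 1.0; SH(0°)/F(60°) gauche 0.7; COOH(240°)/CH2Cl(300°) gauche 1.0; COOH(240°)/Cl(180°) gauche 0.7 → 3.4 kcal/mol.
E(D) − E(A) = 3.0 − 3.4 = -0.4 kcal/mol.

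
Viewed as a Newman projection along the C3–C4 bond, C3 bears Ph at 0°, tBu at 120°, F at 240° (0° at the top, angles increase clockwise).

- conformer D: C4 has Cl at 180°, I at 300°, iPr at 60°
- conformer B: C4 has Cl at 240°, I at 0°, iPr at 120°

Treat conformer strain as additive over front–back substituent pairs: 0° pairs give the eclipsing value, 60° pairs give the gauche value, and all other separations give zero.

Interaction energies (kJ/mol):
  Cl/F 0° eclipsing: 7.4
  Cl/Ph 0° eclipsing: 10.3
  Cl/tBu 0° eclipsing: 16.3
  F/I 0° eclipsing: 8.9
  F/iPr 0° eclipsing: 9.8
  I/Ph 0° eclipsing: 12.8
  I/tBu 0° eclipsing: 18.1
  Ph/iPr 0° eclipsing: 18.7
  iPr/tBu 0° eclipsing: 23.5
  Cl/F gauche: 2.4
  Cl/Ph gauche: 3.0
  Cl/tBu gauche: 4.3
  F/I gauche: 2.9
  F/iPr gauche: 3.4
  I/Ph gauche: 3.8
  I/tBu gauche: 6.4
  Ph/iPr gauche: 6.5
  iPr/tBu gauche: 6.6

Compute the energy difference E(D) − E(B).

-17.2 kJ/mol

D (staggered): Ph–I gauche, Ph–iPr gauche, tBu–Cl gauche, tBu–iPr gauche, F–Cl gauche, F–I gauche; 3.8 + 6.5 + 4.3 + 6.6 + 2.4 + 2.9 = 26.5 kJ/mol.
B (eclipsed): Ph–I eclipsed, tBu–iPr eclipsed, F–Cl eclipsed; 12.8 + 23.5 + 7.4 = 43.7 kJ/mol.
E(D) − E(B) = 26.5 − 43.7 = -17.2 kJ/mol.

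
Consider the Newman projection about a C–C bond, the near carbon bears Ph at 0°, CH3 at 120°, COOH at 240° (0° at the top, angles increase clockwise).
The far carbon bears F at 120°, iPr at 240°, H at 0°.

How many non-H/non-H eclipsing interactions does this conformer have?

Non-H eclipsing pairs: CH3(120°)/F(120°); COOH(240°)/iPr(240°) — 2 interactions.

2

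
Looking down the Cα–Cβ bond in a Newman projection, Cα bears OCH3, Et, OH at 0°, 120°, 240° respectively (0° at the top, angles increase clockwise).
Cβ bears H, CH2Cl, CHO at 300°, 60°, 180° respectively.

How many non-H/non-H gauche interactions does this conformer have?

Non-H gauche pairs: OCH3(0°)/CH2Cl(60°); Et(120°)/CH2Cl(60°); Et(120°)/CHO(180°); OH(240°)/CHO(180°) — 4 interactions.

4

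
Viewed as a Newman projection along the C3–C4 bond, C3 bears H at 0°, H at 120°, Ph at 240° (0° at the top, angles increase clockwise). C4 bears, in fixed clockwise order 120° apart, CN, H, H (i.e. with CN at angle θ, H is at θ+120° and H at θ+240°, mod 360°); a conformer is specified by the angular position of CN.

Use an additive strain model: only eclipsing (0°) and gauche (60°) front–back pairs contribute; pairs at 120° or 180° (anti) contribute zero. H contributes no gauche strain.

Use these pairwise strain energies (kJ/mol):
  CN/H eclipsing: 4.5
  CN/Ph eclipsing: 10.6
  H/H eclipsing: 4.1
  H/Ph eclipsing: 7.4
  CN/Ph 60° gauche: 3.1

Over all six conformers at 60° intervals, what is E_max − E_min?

CN at 0° is eclipsed. H at 0° is eclipsed with CN at 0° (4.5); H at 120° is eclipsed with H at 120° (4.1); Ph at 240° is eclipsed with H at 240° (7.4). Total 16.0 kJ/mol.
CN at 60° (staggered): no non-H gauche contacts → 0.0 kJ/mol.
CN at 120° is eclipsed. H at 0° is eclipsed with H at 0° (4.1); H at 120° is eclipsed with CN at 120° (4.5); Ph at 240° is eclipsed with H at 240° (7.4). Total 16.0 kJ/mol.
CN at 180° is staggered. Ph at 240° is gauche with CN at 180° (3.1). Total 3.1 kJ/mol.
CN at 240° is eclipsed. H at 0° is eclipsed with H at 0° (4.1); H at 120° is eclipsed with H at 120° (4.1); Ph at 240° is eclipsed with CN at 240° (10.6). Total 18.8 kJ/mol.
CN at 300° is staggered. Ph at 240° is gauche with CN at 300° (3.1). Total 3.1 kJ/mol.
Max at 240° (18.8 kJ/mol), min at 60° (0.0 kJ/mol); barrier = 18.8 kJ/mol.

18.8 kJ/mol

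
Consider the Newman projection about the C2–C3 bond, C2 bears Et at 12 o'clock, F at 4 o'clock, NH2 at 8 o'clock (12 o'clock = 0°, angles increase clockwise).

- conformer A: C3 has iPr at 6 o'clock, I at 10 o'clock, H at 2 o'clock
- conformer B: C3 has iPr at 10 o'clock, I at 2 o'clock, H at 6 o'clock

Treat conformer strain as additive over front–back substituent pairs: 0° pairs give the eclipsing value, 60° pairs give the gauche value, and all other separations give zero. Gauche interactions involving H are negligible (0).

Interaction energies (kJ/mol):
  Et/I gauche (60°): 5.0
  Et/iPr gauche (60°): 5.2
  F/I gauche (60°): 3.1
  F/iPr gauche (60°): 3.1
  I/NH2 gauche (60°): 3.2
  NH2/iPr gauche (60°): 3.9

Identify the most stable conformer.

A (staggered): Et(0°)/I(300°) gauche 5.0; F(120°)/iPr(180°) gauche 3.1; NH2(240°)/iPr(180°) gauche 3.9; NH2(240°)/I(300°) gauche 3.2 → 15.2 kJ/mol.
B (staggered): Et(0°)/iPr(300°) gauche 5.2; Et(0°)/I(60°) gauche 5.0; F(120°)/I(60°) gauche 3.1; NH2(240°)/iPr(300°) gauche 3.9 → 17.2 kJ/mol.
A has the lowest total (15.2 kJ/mol).

A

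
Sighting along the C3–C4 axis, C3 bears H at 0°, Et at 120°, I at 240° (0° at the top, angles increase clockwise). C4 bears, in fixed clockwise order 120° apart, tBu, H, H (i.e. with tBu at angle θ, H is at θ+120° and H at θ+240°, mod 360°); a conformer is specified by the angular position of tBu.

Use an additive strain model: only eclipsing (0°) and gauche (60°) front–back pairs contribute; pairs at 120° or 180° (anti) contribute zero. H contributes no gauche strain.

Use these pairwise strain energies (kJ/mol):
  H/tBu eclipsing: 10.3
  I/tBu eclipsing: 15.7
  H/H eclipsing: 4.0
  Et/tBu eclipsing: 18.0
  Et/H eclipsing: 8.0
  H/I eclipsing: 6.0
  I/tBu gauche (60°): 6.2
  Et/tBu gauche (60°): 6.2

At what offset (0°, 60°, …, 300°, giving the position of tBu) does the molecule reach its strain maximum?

tBu at 0° (eclipsed): H(0°)/tBu(0°) eclipsed 10.3; Et(120°)/H(120°) eclipsed 8.0; I(240°)/H(240°) eclipsed 6.0 → 24.3 kJ/mol.
tBu at 60° (staggered): Et(120°)/tBu(60°) gauche 6.2 → 6.2 kJ/mol.
tBu at 120° (eclipsed): H(0°)/H(0°) eclipsed 4.0; Et(120°)/tBu(120°) eclipsed 18.0; I(240°)/H(240°) eclipsed 6.0 → 28.0 kJ/mol.
tBu at 180° (staggered): Et(120°)/tBu(180°) gauche 6.2; I(240°)/tBu(180°) gauche 6.2 → 12.4 kJ/mol.
tBu at 240° (eclipsed): H(0°)/H(0°) eclipsed 4.0; Et(120°)/H(120°) eclipsed 8.0; I(240°)/tBu(240°) eclipsed 15.7 → 27.7 kJ/mol.
tBu at 300° (staggered): I(240°)/tBu(300°) gauche 6.2 → 6.2 kJ/mol.
The maximum (28.0 kJ/mol) occurs with tBu at 120°.

120°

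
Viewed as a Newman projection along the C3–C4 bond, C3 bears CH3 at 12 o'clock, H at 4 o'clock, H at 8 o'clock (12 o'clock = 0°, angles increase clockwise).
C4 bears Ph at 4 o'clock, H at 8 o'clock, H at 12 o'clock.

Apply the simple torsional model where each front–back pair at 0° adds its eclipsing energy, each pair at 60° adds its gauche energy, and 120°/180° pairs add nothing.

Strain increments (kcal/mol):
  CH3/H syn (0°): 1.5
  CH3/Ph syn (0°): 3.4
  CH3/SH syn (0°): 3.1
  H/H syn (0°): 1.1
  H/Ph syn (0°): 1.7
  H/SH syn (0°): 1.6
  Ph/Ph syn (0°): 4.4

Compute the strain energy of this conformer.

This conformer (eclipsed): CH3(0°)/H(0°) eclipsed 1.5; H(120°)/Ph(120°) eclipsed 1.7; H(240°)/H(240°) eclipsed 1.1 → 4.3 kcal/mol.

4.3 kcal/mol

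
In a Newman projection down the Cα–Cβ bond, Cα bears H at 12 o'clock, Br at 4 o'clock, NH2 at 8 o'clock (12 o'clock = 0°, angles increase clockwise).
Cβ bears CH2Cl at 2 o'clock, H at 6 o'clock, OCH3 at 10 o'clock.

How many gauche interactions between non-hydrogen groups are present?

2

Non-H gauche pairs: Br(120°)/CH2Cl(60°); NH2(240°)/OCH3(300°) — 2 interactions.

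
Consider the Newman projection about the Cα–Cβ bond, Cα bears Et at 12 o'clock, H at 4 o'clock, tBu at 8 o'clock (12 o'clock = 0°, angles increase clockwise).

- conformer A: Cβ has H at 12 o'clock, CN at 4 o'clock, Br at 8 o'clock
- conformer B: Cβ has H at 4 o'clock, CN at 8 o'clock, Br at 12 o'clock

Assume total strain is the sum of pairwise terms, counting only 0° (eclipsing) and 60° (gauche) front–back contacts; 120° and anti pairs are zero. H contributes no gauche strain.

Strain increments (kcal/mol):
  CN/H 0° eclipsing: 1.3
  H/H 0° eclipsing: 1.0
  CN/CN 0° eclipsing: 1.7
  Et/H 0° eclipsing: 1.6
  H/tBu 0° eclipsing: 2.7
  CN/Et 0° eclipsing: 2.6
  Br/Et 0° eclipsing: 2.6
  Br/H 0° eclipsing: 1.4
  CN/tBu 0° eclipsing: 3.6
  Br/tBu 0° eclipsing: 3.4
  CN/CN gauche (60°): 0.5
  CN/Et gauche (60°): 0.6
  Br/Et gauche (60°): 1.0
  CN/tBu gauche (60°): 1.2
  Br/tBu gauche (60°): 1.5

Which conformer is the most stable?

A

A is eclipsed. Et at 0° is eclipsed with H at 0° (1.6); H at 120° is eclipsed with CN at 120° (1.3); tBu at 240° is eclipsed with Br at 240° (3.4). Total 6.3 kcal/mol.
B is eclipsed. Et at 0° is eclipsed with Br at 0° (2.6); H at 120° is eclipsed with H at 120° (1.0); tBu at 240° is eclipsed with CN at 240° (3.6). Total 7.2 kcal/mol.
A has the lowest total (6.3 kcal/mol).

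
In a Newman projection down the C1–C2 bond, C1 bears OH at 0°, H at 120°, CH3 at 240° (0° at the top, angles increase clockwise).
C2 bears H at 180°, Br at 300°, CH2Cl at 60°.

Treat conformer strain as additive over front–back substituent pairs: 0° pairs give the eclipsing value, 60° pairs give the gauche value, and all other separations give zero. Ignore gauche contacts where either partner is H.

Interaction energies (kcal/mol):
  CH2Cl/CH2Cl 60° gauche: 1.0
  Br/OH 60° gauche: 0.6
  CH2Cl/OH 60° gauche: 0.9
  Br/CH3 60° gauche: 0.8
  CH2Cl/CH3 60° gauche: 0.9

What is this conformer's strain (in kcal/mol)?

2.3 kcal/mol

This conformer is staggered. OH at 0° is gauche with Br at 300° (0.6); OH at 0° is gauche with CH2Cl at 60° (0.9); CH3 at 240° is gauche with Br at 300° (0.8). Total 2.3 kcal/mol.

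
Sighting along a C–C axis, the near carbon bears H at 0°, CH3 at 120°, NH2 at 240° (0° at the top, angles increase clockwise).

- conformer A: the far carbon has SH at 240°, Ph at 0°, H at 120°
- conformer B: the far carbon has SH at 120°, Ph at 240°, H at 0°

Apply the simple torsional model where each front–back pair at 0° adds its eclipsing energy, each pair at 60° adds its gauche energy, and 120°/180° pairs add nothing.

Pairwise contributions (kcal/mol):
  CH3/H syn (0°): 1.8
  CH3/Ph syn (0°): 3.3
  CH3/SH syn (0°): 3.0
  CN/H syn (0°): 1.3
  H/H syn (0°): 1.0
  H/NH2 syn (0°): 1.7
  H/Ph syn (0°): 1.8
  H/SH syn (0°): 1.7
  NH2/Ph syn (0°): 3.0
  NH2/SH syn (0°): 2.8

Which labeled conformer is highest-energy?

A (eclipsed): H(0°)/Ph(0°) eclipsed 1.8; CH3(120°)/H(120°) eclipsed 1.8; NH2(240°)/SH(240°) eclipsed 2.8 → 6.4 kcal/mol.
B (eclipsed): H(0°)/H(0°) eclipsed 1.0; CH3(120°)/SH(120°) eclipsed 3.0; NH2(240°)/Ph(240°) eclipsed 3.0 → 7.0 kcal/mol.
B has the highest total (7.0 kcal/mol).

B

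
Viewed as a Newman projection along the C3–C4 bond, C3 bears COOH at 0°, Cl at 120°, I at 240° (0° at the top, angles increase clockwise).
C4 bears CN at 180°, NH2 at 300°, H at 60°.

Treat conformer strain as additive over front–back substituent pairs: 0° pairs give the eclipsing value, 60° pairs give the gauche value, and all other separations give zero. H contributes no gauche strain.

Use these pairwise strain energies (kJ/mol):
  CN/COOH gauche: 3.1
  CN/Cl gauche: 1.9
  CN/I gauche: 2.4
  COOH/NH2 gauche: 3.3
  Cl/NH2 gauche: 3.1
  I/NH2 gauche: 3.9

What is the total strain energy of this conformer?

11.5 kJ/mol

This conformer is staggered. COOH at 0° is gauche with NH2 at 300° (3.3); Cl at 120° is gauche with CN at 180° (1.9); I at 240° is gauche with CN at 180° (2.4); I at 240° is gauche with NH2 at 300° (3.9). Total 11.5 kJ/mol.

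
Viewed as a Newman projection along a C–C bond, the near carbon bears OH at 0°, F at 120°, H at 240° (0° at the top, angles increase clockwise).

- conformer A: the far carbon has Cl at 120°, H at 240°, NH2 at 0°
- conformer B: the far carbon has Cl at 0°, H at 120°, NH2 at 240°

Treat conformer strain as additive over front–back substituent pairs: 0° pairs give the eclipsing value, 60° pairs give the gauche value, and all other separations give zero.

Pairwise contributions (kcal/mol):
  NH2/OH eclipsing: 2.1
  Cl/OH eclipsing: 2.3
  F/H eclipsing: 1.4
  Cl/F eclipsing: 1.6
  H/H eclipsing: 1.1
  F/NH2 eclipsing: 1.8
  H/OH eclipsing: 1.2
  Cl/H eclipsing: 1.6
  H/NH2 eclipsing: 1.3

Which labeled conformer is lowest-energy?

A (eclipsed): OH(0°)/NH2(0°) eclipsed 2.1; F(120°)/Cl(120°) eclipsed 1.6; H(240°)/H(240°) eclipsed 1.1 → 4.8 kcal/mol.
B (eclipsed): OH(0°)/Cl(0°) eclipsed 2.3; F(120°)/H(120°) eclipsed 1.4; H(240°)/NH2(240°) eclipsed 1.3 → 5.0 kcal/mol.
A has the lowest total (4.8 kcal/mol).

A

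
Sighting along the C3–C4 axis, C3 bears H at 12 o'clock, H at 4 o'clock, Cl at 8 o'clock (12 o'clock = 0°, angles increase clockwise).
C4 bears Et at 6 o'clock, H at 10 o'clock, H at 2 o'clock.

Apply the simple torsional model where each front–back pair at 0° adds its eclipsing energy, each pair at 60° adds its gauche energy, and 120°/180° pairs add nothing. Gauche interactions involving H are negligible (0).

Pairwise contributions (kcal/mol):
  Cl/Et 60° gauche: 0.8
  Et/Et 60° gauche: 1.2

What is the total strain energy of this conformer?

This conformer (staggered): Cl(240°)/Et(180°) gauche 0.8 → 0.8 kcal/mol.

0.8 kcal/mol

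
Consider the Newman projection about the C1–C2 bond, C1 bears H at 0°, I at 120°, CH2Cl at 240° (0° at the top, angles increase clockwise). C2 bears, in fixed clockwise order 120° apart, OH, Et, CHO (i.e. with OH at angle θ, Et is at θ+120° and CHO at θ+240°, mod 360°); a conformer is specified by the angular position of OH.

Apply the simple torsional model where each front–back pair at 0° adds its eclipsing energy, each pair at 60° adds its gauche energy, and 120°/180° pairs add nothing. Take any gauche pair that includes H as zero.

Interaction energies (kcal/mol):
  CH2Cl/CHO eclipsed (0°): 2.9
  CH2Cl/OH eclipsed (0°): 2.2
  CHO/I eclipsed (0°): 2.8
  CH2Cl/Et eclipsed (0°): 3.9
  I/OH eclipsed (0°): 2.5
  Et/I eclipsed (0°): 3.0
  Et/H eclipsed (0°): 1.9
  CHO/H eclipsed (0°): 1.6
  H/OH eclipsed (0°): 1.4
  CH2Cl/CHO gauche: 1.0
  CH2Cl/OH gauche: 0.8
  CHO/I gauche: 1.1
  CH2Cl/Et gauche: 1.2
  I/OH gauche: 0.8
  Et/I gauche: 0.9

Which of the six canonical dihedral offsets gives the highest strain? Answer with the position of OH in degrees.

120°

OH at 0° (eclipsed): H–OH eclipsed, I–Et eclipsed, CH2Cl–CHO eclipsed; 1.4 + 3.0 + 2.9 = 7.3 kcal/mol.
OH at 60° (staggered): I–OH gauche, I–Et gauche, CH2Cl–Et gauche, CH2Cl–CHO gauche; 0.8 + 0.9 + 1.2 + 1.0 = 3.9 kcal/mol.
OH at 120° (eclipsed): H–CHO eclipsed, I–OH eclipsed, CH2Cl–Et eclipsed; 1.6 + 2.5 + 3.9 = 8.0 kcal/mol.
OH at 180° (staggered): I–OH gauche, I–CHO gauche, CH2Cl–OH gauche, CH2Cl–Et gauche; 0.8 + 1.1 + 0.8 + 1.2 = 3.9 kcal/mol.
OH at 240° (eclipsed): H–Et eclipsed, I–CHO eclipsed, CH2Cl–OH eclipsed; 1.9 + 2.8 + 2.2 = 6.9 kcal/mol.
OH at 300° (staggered): I–Et gauche, I–CHO gauche, CH2Cl–OH gauche, CH2Cl–CHO gauche; 0.9 + 1.1 + 0.8 + 1.0 = 3.8 kcal/mol.
The maximum (8.0 kcal/mol) occurs with OH at 120°.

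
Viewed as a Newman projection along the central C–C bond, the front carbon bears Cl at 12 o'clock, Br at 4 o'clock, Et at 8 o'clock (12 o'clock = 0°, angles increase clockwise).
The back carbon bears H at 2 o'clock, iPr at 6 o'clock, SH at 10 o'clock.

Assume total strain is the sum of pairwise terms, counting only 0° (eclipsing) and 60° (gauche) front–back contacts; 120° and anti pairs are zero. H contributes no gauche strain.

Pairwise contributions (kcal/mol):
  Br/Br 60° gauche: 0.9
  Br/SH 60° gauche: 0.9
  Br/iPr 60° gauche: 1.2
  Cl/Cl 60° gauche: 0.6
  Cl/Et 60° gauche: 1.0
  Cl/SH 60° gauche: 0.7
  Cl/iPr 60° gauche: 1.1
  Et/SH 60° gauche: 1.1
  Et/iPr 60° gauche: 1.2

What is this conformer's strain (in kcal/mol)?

4.2 kcal/mol

This conformer (staggered): Cl–SH gauche, Br–iPr gauche, Et–iPr gauche, Et–SH gauche; 0.7 + 1.2 + 1.2 + 1.1 = 4.2 kcal/mol.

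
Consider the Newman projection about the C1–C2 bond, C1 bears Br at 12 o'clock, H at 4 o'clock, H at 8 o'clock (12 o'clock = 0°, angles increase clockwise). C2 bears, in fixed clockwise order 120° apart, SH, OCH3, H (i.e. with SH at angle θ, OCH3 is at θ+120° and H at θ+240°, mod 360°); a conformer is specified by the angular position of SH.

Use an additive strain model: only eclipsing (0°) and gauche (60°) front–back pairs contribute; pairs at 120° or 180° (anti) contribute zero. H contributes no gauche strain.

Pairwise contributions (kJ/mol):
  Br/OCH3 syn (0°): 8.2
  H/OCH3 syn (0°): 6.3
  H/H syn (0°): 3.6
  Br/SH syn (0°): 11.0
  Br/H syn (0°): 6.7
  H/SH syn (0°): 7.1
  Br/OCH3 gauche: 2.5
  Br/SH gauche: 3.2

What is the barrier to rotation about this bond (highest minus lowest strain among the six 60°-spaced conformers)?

18.4 kJ/mol

SH at 0° (eclipsed): Br(0°)/SH(0°) eclipsed 11.0; H(120°)/OCH3(120°) eclipsed 6.3; H(240°)/H(240°) eclipsed 3.6 → 20.9 kJ/mol.
SH at 60° (staggered): Br(0°)/SH(60°) gauche 3.2 → 3.2 kJ/mol.
SH at 120° (eclipsed): Br(0°)/H(0°) eclipsed 6.7; H(120°)/SH(120°) eclipsed 7.1; H(240°)/OCH3(240°) eclipsed 6.3 → 20.1 kJ/mol.
SH at 180° (staggered): Br(0°)/OCH3(300°) gauche 2.5 → 2.5 kJ/mol.
SH at 240° (eclipsed): Br(0°)/OCH3(0°) eclipsed 8.2; H(120°)/H(120°) eclipsed 3.6; H(240°)/SH(240°) eclipsed 7.1 → 18.9 kJ/mol.
SH at 300° (staggered): Br(0°)/SH(300°) gauche 3.2; Br(0°)/OCH3(60°) gauche 2.5 → 5.7 kJ/mol.
Max at 0° (20.9 kJ/mol), min at 180° (2.5 kJ/mol); barrier = 18.4 kJ/mol.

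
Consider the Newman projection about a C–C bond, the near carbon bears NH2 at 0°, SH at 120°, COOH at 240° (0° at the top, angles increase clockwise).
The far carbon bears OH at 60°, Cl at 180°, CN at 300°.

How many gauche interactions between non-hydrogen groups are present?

6

Non-H gauche pairs: NH2(0°)/OH(60°); NH2(0°)/CN(300°); SH(120°)/OH(60°); SH(120°)/Cl(180°); COOH(240°)/Cl(180°); COOH(240°)/CN(300°) — 6 interactions.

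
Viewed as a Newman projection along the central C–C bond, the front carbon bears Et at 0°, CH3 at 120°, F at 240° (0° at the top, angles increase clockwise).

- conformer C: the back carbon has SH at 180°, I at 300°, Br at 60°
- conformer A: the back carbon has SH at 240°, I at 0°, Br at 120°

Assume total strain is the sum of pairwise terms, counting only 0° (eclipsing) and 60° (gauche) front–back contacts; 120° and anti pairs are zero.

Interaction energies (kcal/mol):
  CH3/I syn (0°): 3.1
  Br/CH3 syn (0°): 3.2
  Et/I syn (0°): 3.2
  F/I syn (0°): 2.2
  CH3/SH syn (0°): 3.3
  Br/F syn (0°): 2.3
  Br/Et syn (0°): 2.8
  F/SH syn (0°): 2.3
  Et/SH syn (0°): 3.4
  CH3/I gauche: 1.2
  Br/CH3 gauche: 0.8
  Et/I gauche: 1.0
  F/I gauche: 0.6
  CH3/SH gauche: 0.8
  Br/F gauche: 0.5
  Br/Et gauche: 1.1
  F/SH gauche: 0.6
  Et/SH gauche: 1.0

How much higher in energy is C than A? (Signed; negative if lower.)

-3.8 kcal/mol

C (staggered): Et–I gauche, Et–Br gauche, CH3–SH gauche, CH3–Br gauche, F–SH gauche, F–I gauche; 1.0 + 1.1 + 0.8 + 0.8 + 0.6 + 0.6 = 4.9 kcal/mol.
A (eclipsed): Et–I eclipsed, CH3–Br eclipsed, F–SH eclipsed; 3.2 + 3.2 + 2.3 = 8.7 kcal/mol.
E(C) − E(A) = 4.9 − 8.7 = -3.8 kcal/mol.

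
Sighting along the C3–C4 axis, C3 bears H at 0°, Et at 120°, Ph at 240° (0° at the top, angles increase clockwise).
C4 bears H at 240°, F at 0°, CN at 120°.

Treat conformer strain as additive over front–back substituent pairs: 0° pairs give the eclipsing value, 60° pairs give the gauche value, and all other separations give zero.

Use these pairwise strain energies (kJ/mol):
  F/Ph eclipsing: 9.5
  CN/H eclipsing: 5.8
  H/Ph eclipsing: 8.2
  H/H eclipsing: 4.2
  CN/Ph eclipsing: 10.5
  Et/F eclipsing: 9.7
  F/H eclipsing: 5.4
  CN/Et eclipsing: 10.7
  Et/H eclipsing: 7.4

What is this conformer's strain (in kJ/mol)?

24.3 kJ/mol

This conformer (eclipsed): H(0°)/F(0°) eclipsed 5.4; Et(120°)/CN(120°) eclipsed 10.7; Ph(240°)/H(240°) eclipsed 8.2 → 24.3 kJ/mol.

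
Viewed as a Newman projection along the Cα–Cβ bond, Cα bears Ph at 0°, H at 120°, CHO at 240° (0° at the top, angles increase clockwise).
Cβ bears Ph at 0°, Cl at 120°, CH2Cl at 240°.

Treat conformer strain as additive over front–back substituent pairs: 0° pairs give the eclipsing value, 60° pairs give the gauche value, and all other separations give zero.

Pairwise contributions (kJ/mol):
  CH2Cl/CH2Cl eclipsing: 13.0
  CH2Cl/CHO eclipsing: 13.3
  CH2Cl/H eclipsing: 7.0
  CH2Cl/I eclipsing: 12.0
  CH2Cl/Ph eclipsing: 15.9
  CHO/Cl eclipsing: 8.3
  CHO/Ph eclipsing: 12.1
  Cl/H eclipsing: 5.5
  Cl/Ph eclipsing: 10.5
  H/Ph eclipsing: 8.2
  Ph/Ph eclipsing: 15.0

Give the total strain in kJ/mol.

33.8 kJ/mol

This conformer (eclipsed): Ph(0°)/Ph(0°) eclipsed 15.0; H(120°)/Cl(120°) eclipsed 5.5; CHO(240°)/CH2Cl(240°) eclipsed 13.3 → 33.8 kJ/mol.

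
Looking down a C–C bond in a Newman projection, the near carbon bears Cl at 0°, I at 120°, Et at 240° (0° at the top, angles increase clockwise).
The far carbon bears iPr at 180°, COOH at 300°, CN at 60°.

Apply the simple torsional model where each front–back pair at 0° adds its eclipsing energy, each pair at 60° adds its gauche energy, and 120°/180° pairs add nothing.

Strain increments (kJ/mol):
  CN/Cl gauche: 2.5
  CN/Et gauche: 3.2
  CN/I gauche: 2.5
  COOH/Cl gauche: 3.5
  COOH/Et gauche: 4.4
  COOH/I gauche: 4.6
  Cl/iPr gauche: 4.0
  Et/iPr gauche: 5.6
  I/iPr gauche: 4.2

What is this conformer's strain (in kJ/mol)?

This conformer (staggered): Cl–COOH gauche, Cl–CN gauche, I–iPr gauche, I–CN gauche, Et–iPr gauche, Et–COOH gauche; 3.5 + 2.5 + 4.2 + 2.5 + 5.6 + 4.4 = 22.7 kJ/mol.

22.7 kJ/mol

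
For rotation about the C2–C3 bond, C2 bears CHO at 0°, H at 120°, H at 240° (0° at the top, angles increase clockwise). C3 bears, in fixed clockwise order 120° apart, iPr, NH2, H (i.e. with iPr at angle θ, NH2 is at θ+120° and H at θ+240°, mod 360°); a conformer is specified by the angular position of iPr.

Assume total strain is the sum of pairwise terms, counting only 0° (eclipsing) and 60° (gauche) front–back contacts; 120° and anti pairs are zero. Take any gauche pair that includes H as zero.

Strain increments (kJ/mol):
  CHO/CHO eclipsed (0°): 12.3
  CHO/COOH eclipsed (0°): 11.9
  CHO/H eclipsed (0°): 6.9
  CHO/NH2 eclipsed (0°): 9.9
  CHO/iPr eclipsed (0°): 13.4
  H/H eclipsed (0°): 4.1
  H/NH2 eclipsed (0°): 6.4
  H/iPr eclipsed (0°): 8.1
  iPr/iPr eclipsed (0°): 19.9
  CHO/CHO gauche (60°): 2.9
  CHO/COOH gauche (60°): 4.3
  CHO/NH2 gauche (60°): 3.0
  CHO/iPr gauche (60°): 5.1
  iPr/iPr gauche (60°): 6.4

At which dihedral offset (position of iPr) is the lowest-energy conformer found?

iPr at 0° is eclipsed. CHO at 0° is eclipsed with iPr at 0° (13.4); H at 120° is eclipsed with NH2 at 120° (6.4); H at 240° is eclipsed with H at 240° (4.1). Total 23.9 kJ/mol.
iPr at 60° is staggered. CHO at 0° is gauche with iPr at 60° (5.1). Total 5.1 kJ/mol.
iPr at 120° is eclipsed. CHO at 0° is eclipsed with H at 0° (6.9); H at 120° is eclipsed with iPr at 120° (8.1); H at 240° is eclipsed with NH2 at 240° (6.4). Total 21.4 kJ/mol.
iPr at 180° is staggered. CHO at 0° is gauche with NH2 at 300° (3.0). Total 3.0 kJ/mol.
iPr at 240° is eclipsed. CHO at 0° is eclipsed with NH2 at 0° (9.9); H at 120° is eclipsed with H at 120° (4.1); H at 240° is eclipsed with iPr at 240° (8.1). Total 22.1 kJ/mol.
iPr at 300° is staggered. CHO at 0° is gauche with iPr at 300° (5.1); CHO at 0° is gauche with NH2 at 60° (3.0). Total 8.1 kJ/mol.
The minimum (3.0 kJ/mol) occurs with iPr at 180°.

180°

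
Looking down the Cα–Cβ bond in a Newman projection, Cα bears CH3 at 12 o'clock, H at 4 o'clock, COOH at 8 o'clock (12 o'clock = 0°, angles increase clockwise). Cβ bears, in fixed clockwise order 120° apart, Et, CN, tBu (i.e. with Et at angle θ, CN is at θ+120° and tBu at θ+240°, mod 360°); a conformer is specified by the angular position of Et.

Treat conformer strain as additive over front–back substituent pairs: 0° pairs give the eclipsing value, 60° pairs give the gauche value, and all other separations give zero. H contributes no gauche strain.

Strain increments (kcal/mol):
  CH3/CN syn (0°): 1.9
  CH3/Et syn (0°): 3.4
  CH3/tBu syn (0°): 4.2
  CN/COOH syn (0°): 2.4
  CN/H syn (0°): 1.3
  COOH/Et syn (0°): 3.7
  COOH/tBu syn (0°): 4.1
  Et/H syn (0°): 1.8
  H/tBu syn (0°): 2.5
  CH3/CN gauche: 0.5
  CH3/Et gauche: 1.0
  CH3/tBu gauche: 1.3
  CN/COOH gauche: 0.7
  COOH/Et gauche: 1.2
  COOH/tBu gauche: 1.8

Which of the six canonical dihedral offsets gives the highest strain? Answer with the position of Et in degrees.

Et at 0° is eclipsed. CH3 at 0° is eclipsed with Et at 0° (3.4); H at 120° is eclipsed with CN at 120° (1.3); COOH at 240° is eclipsed with tBu at 240° (4.1). Total 8.8 kcal/mol.
Et at 60° is staggered. CH3 at 0° is gauche with Et at 60° (1.0); CH3 at 0° is gauche with tBu at 300° (1.3); COOH at 240° is gauche with CN at 180° (0.7); COOH at 240° is gauche with tBu at 300° (1.8). Total 4.8 kcal/mol.
Et at 120° is eclipsed. CH3 at 0° is eclipsed with tBu at 0° (4.2); H at 120° is eclipsed with Et at 120° (1.8); COOH at 240° is eclipsed with CN at 240° (2.4). Total 8.4 kcal/mol.
Et at 180° is staggered. CH3 at 0° is gauche with CN at 300° (0.5); CH3 at 0° is gauche with tBu at 60° (1.3); COOH at 240° is gauche with Et at 180° (1.2); COOH at 240° is gauche with CN at 300° (0.7). Total 3.7 kcal/mol.
Et at 240° is eclipsed. CH3 at 0° is eclipsed with CN at 0° (1.9); H at 120° is eclipsed with tBu at 120° (2.5); COOH at 240° is eclipsed with Et at 240° (3.7). Total 8.1 kcal/mol.
Et at 300° is staggered. CH3 at 0° is gauche with Et at 300° (1.0); CH3 at 0° is gauche with CN at 60° (0.5); COOH at 240° is gauche with Et at 300° (1.2); COOH at 240° is gauche with tBu at 180° (1.8). Total 4.5 kcal/mol.
The maximum (8.8 kcal/mol) occurs with Et at 0°.

0°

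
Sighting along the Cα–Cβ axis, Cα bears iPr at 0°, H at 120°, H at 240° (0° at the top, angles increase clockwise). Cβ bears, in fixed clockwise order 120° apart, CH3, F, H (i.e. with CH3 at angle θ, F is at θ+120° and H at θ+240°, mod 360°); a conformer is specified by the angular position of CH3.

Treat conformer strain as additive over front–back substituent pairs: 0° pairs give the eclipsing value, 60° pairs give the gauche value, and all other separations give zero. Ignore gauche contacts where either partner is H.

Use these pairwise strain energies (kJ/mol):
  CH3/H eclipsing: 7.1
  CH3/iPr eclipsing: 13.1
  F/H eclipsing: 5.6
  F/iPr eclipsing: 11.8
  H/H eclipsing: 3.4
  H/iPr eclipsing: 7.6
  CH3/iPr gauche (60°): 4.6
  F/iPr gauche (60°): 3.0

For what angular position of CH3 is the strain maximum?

240°

CH3 at 0° is eclipsed. iPr at 0° is eclipsed with CH3 at 0° (13.1); H at 120° is eclipsed with F at 120° (5.6); H at 240° is eclipsed with H at 240° (3.4). Total 22.1 kJ/mol.
CH3 at 60° is staggered. iPr at 0° is gauche with CH3 at 60° (4.6). Total 4.6 kJ/mol.
CH3 at 120° is eclipsed. iPr at 0° is eclipsed with H at 0° (7.6); H at 120° is eclipsed with CH3 at 120° (7.1); H at 240° is eclipsed with F at 240° (5.6). Total 20.3 kJ/mol.
CH3 at 180° is staggered. iPr at 0° is gauche with F at 300° (3.0). Total 3.0 kJ/mol.
CH3 at 240° is eclipsed. iPr at 0° is eclipsed with F at 0° (11.8); H at 120° is eclipsed with H at 120° (3.4); H at 240° is eclipsed with CH3 at 240° (7.1). Total 22.3 kJ/mol.
CH3 at 300° is staggered. iPr at 0° is gauche with CH3 at 300° (4.6); iPr at 0° is gauche with F at 60° (3.0). Total 7.6 kJ/mol.
The maximum (22.3 kJ/mol) occurs with CH3 at 240°.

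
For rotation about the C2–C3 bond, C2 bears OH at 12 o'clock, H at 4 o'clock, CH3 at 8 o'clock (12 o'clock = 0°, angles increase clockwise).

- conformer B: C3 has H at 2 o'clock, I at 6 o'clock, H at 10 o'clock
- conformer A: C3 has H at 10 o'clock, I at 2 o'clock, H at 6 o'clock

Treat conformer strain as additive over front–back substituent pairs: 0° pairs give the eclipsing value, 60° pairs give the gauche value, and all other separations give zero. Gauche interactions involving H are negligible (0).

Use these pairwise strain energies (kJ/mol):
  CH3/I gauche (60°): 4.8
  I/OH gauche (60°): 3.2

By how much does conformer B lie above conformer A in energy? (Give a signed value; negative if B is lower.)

B (staggered): CH3–I gauche; 4.8 = 4.8 kJ/mol.
A (staggered): OH–I gauche; 3.2 = 3.2 kJ/mol.
E(B) − E(A) = 4.8 − 3.2 = +1.6 kJ/mol.

+1.6 kJ/mol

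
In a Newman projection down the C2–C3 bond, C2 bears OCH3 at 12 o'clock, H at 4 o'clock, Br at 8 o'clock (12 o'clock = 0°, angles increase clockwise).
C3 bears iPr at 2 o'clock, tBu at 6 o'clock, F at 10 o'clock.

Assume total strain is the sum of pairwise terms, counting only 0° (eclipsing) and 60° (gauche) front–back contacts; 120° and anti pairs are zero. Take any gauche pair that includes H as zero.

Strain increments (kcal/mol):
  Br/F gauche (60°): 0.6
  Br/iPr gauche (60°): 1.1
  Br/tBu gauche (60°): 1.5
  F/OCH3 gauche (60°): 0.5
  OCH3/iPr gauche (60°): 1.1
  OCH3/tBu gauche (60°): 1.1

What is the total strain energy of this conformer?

3.7 kcal/mol

This conformer (staggered): OCH3–iPr gauche, OCH3–F gauche, Br–tBu gauche, Br–F gauche; 1.1 + 0.5 + 1.5 + 0.6 = 3.7 kcal/mol.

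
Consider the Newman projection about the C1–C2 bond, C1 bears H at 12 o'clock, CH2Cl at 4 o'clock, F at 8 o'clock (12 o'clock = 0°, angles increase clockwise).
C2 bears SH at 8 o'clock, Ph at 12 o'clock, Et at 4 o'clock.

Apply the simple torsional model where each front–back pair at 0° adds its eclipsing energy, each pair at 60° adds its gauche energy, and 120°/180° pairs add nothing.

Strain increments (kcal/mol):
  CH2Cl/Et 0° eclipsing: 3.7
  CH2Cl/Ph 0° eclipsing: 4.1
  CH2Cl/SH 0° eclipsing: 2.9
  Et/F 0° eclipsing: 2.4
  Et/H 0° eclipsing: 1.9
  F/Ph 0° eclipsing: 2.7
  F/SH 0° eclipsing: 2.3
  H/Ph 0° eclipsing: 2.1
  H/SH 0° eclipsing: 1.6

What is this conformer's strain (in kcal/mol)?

8.1 kcal/mol

This conformer (eclipsed): H(0°)/Ph(0°) eclipsed 2.1; CH2Cl(120°)/Et(120°) eclipsed 3.7; F(240°)/SH(240°) eclipsed 2.3 → 8.1 kcal/mol.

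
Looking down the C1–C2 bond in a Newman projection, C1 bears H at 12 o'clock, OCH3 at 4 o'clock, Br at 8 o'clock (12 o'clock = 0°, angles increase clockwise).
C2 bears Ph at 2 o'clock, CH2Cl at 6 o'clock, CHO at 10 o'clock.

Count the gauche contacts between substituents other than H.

4

Non-H gauche pairs: OCH3(120°)/Ph(60°); OCH3(120°)/CH2Cl(180°); Br(240°)/CH2Cl(180°); Br(240°)/CHO(300°) — 4 interactions.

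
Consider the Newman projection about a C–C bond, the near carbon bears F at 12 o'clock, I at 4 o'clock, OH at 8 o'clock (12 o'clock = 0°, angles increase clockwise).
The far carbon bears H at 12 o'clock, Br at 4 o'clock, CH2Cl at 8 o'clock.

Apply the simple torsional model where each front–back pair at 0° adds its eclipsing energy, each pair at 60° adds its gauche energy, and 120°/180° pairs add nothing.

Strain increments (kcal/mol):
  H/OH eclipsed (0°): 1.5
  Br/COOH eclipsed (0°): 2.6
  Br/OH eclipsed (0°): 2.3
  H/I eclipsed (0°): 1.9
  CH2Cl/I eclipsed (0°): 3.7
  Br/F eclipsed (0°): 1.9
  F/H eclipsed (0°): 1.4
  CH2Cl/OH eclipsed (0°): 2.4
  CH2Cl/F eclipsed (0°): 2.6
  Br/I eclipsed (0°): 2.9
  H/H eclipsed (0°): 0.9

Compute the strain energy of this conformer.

This conformer (eclipsed): F(0°)/H(0°) eclipsed 1.4; I(120°)/Br(120°) eclipsed 2.9; OH(240°)/CH2Cl(240°) eclipsed 2.4 → 6.7 kcal/mol.

6.7 kcal/mol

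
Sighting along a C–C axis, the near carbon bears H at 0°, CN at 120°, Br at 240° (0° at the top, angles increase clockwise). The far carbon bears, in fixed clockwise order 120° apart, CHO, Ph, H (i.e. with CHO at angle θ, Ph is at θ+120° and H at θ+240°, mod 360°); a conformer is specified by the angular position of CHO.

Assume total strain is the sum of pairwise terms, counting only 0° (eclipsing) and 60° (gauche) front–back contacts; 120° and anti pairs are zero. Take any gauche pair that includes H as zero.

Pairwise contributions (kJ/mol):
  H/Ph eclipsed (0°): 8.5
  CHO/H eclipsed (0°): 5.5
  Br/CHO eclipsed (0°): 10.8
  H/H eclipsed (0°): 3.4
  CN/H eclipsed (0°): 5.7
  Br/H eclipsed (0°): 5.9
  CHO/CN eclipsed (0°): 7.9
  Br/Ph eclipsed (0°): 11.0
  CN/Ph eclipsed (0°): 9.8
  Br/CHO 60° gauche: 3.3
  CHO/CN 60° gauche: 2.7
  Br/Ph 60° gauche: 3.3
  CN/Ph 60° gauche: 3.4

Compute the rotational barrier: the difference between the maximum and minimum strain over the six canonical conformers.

CHO at 0° is eclipsed. H at 0° is eclipsed with CHO at 0° (5.5); CN at 120° is eclipsed with Ph at 120° (9.8); Br at 240° is eclipsed with H at 240° (5.9). Total 21.2 kJ/mol.
CHO at 60° is staggered. CN at 120° is gauche with CHO at 60° (2.7); CN at 120° is gauche with Ph at 180° (3.4); Br at 240° is gauche with Ph at 180° (3.3). Total 9.4 kJ/mol.
CHO at 120° is eclipsed. H at 0° is eclipsed with H at 0° (3.4); CN at 120° is eclipsed with CHO at 120° (7.9); Br at 240° is eclipsed with Ph at 240° (11.0). Total 22.3 kJ/mol.
CHO at 180° is staggered. CN at 120° is gauche with CHO at 180° (2.7); Br at 240° is gauche with CHO at 180° (3.3); Br at 240° is gauche with Ph at 300° (3.3). Total 9.3 kJ/mol.
CHO at 240° is eclipsed. H at 0° is eclipsed with Ph at 0° (8.5); CN at 120° is eclipsed with H at 120° (5.7); Br at 240° is eclipsed with CHO at 240° (10.8). Total 25.0 kJ/mol.
CHO at 300° is staggered. CN at 120° is gauche with Ph at 60° (3.4); Br at 240° is gauche with CHO at 300° (3.3). Total 6.7 kJ/mol.
Max at 240° (25.0 kJ/mol), min at 300° (6.7 kJ/mol); barrier = 18.3 kJ/mol.

18.3 kJ/mol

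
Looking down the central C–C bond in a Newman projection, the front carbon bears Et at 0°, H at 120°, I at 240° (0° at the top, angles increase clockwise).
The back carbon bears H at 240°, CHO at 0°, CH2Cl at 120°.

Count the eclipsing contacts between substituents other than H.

1

Non-H eclipsing pairs: Et(0°)/CHO(0°) — 1 interaction.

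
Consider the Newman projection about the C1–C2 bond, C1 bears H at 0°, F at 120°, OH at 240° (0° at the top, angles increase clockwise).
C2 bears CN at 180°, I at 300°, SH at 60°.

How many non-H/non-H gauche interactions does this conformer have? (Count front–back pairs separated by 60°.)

4

Non-H gauche pairs: F(120°)/CN(180°); F(120°)/SH(60°); OH(240°)/CN(180°); OH(240°)/I(300°) — 4 interactions.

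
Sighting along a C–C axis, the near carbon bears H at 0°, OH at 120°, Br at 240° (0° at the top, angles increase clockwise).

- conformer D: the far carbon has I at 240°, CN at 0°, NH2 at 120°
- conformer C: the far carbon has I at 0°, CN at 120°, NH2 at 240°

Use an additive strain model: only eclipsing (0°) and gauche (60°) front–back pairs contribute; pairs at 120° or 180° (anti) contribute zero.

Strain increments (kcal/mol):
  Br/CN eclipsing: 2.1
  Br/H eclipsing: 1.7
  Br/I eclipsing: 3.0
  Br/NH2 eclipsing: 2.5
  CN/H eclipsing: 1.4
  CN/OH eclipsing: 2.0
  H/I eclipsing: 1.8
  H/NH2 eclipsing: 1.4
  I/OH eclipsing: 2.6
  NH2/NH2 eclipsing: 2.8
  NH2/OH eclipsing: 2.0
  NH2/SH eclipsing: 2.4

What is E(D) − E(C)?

+0.1 kcal/mol

D is eclipsed. H at 0° is eclipsed with CN at 0° (1.4); OH at 120° is eclipsed with NH2 at 120° (2.0); Br at 240° is eclipsed with I at 240° (3.0). Total 6.4 kcal/mol.
C is eclipsed. H at 0° is eclipsed with I at 0° (1.8); OH at 120° is eclipsed with CN at 120° (2.0); Br at 240° is eclipsed with NH2 at 240° (2.5). Total 6.3 kcal/mol.
E(D) − E(C) = 6.4 − 6.3 = +0.1 kcal/mol.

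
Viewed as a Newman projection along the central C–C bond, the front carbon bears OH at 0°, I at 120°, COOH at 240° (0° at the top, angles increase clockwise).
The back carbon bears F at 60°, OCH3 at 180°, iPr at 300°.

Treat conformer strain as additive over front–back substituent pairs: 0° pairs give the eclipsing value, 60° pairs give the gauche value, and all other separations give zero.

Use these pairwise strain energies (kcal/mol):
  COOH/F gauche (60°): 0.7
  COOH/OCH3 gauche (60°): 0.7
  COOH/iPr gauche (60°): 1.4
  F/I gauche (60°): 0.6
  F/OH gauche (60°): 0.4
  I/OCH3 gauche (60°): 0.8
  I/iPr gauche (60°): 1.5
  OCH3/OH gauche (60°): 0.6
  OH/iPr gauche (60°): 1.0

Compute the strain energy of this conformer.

4.9 kcal/mol

This conformer (staggered): OH(0°)/F(60°) gauche 0.4; OH(0°)/iPr(300°) gauche 1.0; I(120°)/F(60°) gauche 0.6; I(120°)/OCH3(180°) gauche 0.8; COOH(240°)/OCH3(180°) gauche 0.7; COOH(240°)/iPr(300°) gauche 1.4 → 4.9 kcal/mol.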